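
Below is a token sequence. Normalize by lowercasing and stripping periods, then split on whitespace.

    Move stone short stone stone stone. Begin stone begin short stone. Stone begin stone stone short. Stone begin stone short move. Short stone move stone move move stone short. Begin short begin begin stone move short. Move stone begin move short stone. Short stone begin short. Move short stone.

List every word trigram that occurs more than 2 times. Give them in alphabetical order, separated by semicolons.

move short stone; stone begin stone; stone short stone

Trigram counts meeting the condition (more than 2 times):
  move short stone: 3
  stone begin stone: 3
  stone short stone: 3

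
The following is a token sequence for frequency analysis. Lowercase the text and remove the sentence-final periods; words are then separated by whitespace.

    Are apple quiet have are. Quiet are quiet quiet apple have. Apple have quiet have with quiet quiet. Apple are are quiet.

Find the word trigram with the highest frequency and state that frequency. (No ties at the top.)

Trigram frequencies (highest first):
  quiet quiet apple: 2
  are apple quiet: 1
  apple quiet have: 1
  quiet have are: 1
  have are quiet: 1
  are quiet are: 1
  … (13 more, each ≤ 1)

"quiet quiet apple", 2 times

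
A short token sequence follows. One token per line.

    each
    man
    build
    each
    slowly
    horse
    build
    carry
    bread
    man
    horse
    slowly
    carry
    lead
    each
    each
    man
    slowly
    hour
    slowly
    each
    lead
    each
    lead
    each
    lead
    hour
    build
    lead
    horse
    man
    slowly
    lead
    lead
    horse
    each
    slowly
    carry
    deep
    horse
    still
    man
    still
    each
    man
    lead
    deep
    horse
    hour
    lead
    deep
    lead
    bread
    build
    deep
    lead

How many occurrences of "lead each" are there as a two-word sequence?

Scanning the 55 overlapping bigram windows for "lead each":
  position 14–15: lead each
  position 22–23: lead each
  position 24–25: lead each

3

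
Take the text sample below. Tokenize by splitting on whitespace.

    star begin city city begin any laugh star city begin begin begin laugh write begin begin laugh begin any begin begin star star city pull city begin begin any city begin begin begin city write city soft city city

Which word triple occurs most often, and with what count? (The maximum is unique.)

"city begin begin", 3 times

Trigram frequencies (highest first):
  city begin begin: 3
  begin begin begin: 2
  begin begin laugh: 2
  star begin city: 1
  begin city city: 1
  city city begin: 1
  … (27 more, each ≤ 1)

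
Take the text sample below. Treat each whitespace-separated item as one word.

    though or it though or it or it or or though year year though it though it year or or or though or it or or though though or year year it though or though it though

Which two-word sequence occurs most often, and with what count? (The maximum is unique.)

"though or", 5 times

Bigram frequencies (highest first):
  though or: 5
  or it: 4
  it though: 4
  or or: 4
  or though: 4
  it or: 3
  … (9 more, each ≤ 3)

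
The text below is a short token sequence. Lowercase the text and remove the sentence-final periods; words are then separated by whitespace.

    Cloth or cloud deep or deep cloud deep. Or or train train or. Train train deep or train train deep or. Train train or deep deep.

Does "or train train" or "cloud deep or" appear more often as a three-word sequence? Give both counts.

"or train train": 4 occurrences
"cloud deep or": 2 occurrences

"or train train" (4 vs 2)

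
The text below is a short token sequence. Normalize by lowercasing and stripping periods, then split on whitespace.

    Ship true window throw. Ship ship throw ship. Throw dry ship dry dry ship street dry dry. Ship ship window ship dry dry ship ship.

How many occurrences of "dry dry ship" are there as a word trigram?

3

Scanning the 23 overlapping trigram windows for "dry dry ship":
  position 12–14: dry dry ship
  position 16–18: dry dry ship
  position 22–24: dry dry ship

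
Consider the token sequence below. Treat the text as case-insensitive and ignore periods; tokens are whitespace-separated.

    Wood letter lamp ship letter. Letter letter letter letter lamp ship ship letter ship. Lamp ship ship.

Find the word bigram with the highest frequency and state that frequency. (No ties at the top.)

Bigram frequencies (highest first):
  letter letter: 4
  lamp ship: 3
  letter lamp: 2
  ship letter: 2
  ship ship: 2
  wood letter: 1
  … (2 more, each ≤ 1)

"letter letter", 4 times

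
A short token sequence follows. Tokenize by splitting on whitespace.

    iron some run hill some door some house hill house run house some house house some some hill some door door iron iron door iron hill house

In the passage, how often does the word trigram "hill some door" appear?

2

Scanning the 25 overlapping trigram windows for "hill some door":
  position 4–6: hill some door
  position 18–20: hill some door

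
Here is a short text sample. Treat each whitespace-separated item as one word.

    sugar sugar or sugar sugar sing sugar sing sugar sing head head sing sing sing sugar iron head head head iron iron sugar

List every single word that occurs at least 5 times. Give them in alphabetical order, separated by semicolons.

Unigram counts meeting the condition (at least 5 times):
  head: 5
  sing: 6
  sugar: 8

head; sing; sugar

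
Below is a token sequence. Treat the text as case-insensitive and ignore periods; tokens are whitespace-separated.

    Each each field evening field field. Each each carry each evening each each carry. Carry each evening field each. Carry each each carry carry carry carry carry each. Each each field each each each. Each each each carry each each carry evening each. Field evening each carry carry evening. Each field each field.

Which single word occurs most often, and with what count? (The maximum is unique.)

Unigram frequencies (highest first):
  each: 26
  carry: 13
  field: 8
  evening: 6

"each", 26 times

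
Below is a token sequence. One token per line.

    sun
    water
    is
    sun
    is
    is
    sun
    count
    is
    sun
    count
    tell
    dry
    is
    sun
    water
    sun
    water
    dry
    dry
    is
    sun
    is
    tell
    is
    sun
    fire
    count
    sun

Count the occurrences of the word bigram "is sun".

6

Scanning the 28 overlapping bigram windows for "is sun":
  position 3–4: is sun
  position 6–7: is sun
  position 9–10: is sun
  position 14–15: is sun
  position 21–22: is sun
  position 25–26: is sun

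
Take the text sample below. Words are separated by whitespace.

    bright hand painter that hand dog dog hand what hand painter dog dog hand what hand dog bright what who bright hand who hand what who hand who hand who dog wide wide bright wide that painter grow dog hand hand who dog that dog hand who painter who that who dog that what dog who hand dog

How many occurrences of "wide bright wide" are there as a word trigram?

Scanning the 56 overlapping trigram windows for "wide bright wide":
  position 33–35: wide bright wide

1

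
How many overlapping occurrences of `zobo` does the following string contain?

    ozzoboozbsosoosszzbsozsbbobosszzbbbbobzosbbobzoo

1

Sliding a length-4 window over the 48 characters (45 positions):
  position 3–6: zobo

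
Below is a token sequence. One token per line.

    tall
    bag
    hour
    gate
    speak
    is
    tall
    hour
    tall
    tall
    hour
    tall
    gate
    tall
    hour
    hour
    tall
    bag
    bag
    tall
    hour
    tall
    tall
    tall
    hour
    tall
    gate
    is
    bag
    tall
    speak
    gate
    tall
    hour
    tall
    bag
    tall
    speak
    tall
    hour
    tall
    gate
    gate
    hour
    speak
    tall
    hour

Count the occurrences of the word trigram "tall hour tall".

6

Scanning the 45 overlapping trigram windows for "tall hour tall":
  position 7–9: tall hour tall
  position 10–12: tall hour tall
  position 20–22: tall hour tall
  position 24–26: tall hour tall
  position 33–35: tall hour tall
  position 39–41: tall hour tall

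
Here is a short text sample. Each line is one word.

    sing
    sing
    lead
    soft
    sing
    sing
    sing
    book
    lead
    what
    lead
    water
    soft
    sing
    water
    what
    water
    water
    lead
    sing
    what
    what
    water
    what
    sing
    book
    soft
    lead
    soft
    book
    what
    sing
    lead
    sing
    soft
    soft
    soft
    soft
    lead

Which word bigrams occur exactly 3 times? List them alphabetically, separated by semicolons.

Bigram counts meeting the condition (exactly 3 times):
  sing sing: 3
  soft soft: 3

sing sing; soft soft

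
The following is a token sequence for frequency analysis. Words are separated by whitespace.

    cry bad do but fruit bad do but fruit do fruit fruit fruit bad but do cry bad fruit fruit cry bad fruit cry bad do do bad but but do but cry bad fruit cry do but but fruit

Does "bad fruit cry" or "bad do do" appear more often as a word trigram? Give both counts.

"bad fruit cry": 2 occurrences
"bad do do": 1 occurrence

"bad fruit cry" (2 vs 1)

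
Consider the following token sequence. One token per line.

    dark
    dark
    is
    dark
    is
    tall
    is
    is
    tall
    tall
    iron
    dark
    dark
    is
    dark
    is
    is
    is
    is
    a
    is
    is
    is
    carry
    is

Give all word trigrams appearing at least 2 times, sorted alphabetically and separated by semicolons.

Trigram counts meeting the condition (at least 2 times):
  dark dark is: 2
  dark is dark: 2
  is dark is: 2
  is is is: 3

dark dark is; dark is dark; is dark is; is is is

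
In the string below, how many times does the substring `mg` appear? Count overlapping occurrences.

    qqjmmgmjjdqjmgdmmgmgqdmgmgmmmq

6

Sliding a length-2 window over the 30 characters (29 positions):
  position 5–6: mg
  position 13–14: mg
  position 17–18: mg
  position 19–20: mg
  position 23–24: mg
  position 25–26: mg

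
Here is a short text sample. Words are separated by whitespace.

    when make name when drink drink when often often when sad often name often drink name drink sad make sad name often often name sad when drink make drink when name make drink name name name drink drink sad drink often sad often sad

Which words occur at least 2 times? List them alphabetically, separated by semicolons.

Unigram counts meeting the condition (at least 2 times):
  drink: 10
  make: 4
  name: 9
  often: 8
  sad: 7
  when: 6

drink; make; name; often; sad; when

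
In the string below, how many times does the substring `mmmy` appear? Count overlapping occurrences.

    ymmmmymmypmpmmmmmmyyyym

2

Sliding a length-4 window over the 23 characters (20 positions):
  position 3–6: mmmy
  position 16–19: mmmy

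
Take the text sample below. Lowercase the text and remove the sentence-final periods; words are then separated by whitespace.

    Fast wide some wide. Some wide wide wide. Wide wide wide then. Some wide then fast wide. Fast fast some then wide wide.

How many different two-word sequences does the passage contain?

12

23 tokens → 22 bigram windows in total.
Repeated bigrams (each contributes count−1 duplicates):
  wide wide: 6
  some wide: 3
  fast wide: 2
  wide some: 2
  wide then: 2
10 duplicate windows → 22 − 10 = 12 distinct.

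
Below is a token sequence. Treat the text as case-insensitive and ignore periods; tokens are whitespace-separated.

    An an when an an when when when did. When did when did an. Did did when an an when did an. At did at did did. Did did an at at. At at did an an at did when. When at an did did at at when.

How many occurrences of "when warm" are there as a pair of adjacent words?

Scanning the 47 overlapping bigram windows for "when warm":
  (none found)

0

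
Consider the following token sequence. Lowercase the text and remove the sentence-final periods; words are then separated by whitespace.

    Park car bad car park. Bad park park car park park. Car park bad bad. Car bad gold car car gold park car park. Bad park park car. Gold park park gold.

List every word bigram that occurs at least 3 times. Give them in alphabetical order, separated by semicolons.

Bigram counts meeting the condition (at least 3 times):
  car park: 4
  park bad: 3
  park car: 5
  park park: 4

car park; park bad; park car; park park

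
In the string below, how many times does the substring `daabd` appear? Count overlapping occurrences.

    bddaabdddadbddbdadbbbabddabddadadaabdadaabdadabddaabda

Sliding a length-5 window over the 54 characters (50 positions):
  position 3–7: daabd
  position 33–37: daabd
  position 39–43: daabd
  position 49–53: daabd

4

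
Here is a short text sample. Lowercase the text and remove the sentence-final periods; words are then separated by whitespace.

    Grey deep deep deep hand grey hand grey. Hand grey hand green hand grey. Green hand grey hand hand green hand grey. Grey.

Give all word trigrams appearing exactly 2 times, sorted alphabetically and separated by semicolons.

grey hand grey; hand green hand

Trigram counts meeting the condition (exactly 2 times):
  grey hand grey: 2
  hand green hand: 2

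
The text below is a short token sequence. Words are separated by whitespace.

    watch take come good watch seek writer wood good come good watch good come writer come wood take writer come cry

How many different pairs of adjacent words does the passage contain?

16

21 tokens → 20 bigram windows in total.
Repeated bigrams (each contributes count−1 duplicates):
  come good: 2
  good come: 2
  good watch: 2
  writer come: 2
4 duplicate windows → 20 − 4 = 16 distinct.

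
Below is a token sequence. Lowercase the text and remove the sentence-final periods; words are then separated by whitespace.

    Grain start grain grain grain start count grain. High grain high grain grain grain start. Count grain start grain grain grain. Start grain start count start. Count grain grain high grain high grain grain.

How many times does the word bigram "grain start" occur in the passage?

Scanning the 33 overlapping bigram windows for "grain start":
  position 1–2: grain start
  position 5–6: grain start
  position 14–15: grain start
  position 17–18: grain start
  position 21–22: grain start
  position 23–24: grain start

6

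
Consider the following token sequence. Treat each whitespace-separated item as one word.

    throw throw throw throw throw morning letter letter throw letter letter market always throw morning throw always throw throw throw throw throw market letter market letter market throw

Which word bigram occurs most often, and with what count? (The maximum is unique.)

"throw throw", 8 times

Bigram frequencies (highest first):
  throw throw: 8
  letter market: 3
  throw morning: 2
  letter letter: 2
  always throw: 2
  market letter: 2
  … (8 more, each ≤ 1)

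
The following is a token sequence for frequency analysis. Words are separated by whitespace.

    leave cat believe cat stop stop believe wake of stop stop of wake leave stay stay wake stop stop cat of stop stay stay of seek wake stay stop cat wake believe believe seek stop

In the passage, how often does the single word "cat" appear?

Scanning the 35 tokens for "cat":
  position 2: cat
  position 4: cat
  position 20: cat
  position 30: cat

4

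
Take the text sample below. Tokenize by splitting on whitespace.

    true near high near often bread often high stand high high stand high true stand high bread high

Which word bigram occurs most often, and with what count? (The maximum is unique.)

Bigram frequencies (highest first):
  stand high: 3
  high stand: 2
  true near: 1
  near high: 1
  high near: 1
  near often: 1
  … (8 more, each ≤ 1)

"stand high", 3 times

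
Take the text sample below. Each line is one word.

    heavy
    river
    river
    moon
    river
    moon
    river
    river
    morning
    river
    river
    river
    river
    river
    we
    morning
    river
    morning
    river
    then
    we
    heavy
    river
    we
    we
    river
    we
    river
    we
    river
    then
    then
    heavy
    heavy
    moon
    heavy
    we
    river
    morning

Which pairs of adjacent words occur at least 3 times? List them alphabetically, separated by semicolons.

morning river; river morning; river river; river we; we river

Bigram counts meeting the condition (at least 3 times):
  morning river: 3
  river morning: 3
  river river: 6
  river we: 4
  we river: 4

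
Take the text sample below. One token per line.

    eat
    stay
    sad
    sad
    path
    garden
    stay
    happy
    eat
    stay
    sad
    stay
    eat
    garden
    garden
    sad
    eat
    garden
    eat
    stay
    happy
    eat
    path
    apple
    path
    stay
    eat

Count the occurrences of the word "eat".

Scanning the 27 tokens for "eat":
  position 1: eat
  position 9: eat
  position 13: eat
  position 17: eat
  position 19: eat
  position 22: eat
  position 27: eat

7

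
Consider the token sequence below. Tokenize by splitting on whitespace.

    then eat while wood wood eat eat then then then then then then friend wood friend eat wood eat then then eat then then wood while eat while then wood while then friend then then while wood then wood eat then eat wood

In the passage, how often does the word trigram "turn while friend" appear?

Scanning the 41 overlapping trigram windows for "turn while friend":
  (none found)

0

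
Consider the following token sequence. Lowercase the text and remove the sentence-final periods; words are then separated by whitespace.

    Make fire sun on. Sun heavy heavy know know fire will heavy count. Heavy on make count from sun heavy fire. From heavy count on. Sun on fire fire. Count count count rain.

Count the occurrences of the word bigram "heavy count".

Scanning the 32 overlapping bigram windows for "heavy count":
  position 12–13: heavy count
  position 23–24: heavy count

2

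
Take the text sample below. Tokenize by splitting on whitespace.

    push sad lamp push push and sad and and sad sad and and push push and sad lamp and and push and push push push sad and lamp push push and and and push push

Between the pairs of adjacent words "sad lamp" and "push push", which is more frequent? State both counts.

"push push" (6 vs 2)

"sad lamp": 2 occurrences
"push push": 6 occurrences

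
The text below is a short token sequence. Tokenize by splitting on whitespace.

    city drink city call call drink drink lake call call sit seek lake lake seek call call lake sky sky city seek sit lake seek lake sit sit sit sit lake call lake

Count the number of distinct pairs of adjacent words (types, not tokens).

23

33 tokens → 32 bigram windows in total.
Repeated bigrams (each contributes count−1 duplicates):
  call call: 3
  sit sit: 3
  call lake: 2
  lake call: 2
  lake seek: 2
  seek lake: 2
  sit lake: 2
9 duplicate windows → 32 − 9 = 23 distinct.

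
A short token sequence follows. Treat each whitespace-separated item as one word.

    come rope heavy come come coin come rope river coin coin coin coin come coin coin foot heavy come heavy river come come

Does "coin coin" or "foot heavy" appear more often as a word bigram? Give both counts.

"coin coin" (4 vs 1)

"coin coin": 4 occurrences
"foot heavy": 1 occurrence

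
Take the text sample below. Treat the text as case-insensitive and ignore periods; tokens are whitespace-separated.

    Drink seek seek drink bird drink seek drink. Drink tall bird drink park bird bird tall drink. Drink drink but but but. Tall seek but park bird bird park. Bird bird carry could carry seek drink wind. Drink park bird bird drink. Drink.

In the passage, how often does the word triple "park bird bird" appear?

Scanning the 41 overlapping trigram windows for "park bird bird":
  position 13–15: park bird bird
  position 26–28: park bird bird
  position 29–31: park bird bird
  position 39–41: park bird bird

4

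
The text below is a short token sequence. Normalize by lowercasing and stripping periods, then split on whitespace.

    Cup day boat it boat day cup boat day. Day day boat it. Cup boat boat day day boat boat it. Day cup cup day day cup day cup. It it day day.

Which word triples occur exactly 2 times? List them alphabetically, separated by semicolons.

boat day day; day boat it; day day boat

Trigram counts meeting the condition (exactly 2 times):
  boat day day: 2
  day boat it: 2
  day day boat: 2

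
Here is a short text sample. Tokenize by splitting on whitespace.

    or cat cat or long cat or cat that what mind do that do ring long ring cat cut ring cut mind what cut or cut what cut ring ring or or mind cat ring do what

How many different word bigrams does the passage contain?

37 tokens → 36 bigram windows in total.
Repeated bigrams (each contributes count−1 duplicates):
  cat or: 2
  cut ring: 2
  or cat: 2
  what cut: 2
4 duplicate windows → 36 − 4 = 32 distinct.

32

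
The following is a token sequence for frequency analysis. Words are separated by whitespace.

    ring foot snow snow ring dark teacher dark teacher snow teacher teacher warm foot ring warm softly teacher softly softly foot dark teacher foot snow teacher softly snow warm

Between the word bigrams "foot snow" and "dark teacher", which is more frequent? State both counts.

"dark teacher" (3 vs 2)

"foot snow": 2 occurrences
"dark teacher": 3 occurrences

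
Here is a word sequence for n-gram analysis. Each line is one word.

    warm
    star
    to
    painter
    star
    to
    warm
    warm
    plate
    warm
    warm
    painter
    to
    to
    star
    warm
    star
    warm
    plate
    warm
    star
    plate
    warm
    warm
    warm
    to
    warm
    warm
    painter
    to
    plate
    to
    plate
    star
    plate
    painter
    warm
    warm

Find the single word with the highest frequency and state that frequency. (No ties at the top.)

Unigram frequencies (highest first):
  warm: 15
  to: 7
  star: 6
  plate: 6
  painter: 4

"warm", 15 times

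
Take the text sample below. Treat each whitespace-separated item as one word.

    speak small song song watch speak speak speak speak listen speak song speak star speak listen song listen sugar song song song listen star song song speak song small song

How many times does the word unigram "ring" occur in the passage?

Scanning the 30 tokens for "ring":
  (none found)

0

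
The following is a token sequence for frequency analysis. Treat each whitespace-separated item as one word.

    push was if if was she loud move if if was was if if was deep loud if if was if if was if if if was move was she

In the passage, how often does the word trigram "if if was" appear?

Scanning the 28 overlapping trigram windows for "if if was":
  position 3–5: if if was
  position 9–11: if if was
  position 13–15: if if was
  position 18–20: if if was
  position 21–23: if if was
  position 25–27: if if was

6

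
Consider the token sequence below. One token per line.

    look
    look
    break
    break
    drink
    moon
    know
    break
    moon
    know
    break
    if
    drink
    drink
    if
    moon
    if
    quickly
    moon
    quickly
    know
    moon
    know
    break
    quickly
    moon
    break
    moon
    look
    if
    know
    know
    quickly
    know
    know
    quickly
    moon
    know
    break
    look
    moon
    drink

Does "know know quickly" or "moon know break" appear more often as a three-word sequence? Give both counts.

"moon know break" (4 vs 2)

"know know quickly": 2 occurrences
"moon know break": 4 occurrences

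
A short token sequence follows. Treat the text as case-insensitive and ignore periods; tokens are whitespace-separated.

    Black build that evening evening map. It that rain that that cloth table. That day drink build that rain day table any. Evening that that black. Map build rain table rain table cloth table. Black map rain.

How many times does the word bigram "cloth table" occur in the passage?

Scanning the 36 overlapping bigram windows for "cloth table":
  position 12–13: cloth table
  position 33–34: cloth table

2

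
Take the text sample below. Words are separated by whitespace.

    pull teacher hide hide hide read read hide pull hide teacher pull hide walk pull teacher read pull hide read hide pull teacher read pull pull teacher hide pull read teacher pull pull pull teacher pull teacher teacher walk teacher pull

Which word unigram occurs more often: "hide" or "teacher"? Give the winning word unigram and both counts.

"hide": 9 occurrences
"teacher": 10 occurrences

"teacher" (10 vs 9)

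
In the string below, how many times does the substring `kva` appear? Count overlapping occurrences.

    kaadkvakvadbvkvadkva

4

Sliding a length-3 window over the 20 characters (18 positions):
  position 5–7: kva
  position 8–10: kva
  position 14–16: kva
  position 18–20: kva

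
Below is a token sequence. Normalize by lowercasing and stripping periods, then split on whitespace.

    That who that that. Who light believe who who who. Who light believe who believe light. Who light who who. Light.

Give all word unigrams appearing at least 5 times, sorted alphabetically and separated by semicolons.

Unigram counts meeting the condition (at least 5 times):
  light: 5
  who: 10

light; who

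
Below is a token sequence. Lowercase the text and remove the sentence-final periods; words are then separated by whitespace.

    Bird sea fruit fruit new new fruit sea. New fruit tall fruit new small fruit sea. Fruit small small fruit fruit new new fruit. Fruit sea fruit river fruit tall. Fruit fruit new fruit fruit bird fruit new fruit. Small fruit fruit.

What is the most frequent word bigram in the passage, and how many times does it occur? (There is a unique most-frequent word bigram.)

"fruit fruit", 6 times

Bigram frequencies (highest first):
  fruit fruit: 6
  fruit new: 5
  new fruit: 5
  sea fruit: 3
  fruit sea: 3
  small fruit: 3
  … (12 more, each ≤ 2)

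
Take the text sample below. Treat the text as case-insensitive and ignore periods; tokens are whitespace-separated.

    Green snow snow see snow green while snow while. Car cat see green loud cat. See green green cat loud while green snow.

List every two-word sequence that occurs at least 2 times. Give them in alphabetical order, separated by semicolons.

Bigram counts meeting the condition (at least 2 times):
  cat see: 2
  green snow: 2
  see green: 2

cat see; green snow; see green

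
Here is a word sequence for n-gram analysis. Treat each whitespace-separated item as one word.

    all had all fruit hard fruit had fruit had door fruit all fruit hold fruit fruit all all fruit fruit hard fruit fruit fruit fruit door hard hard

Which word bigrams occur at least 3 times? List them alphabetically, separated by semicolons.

Bigram counts meeting the condition (at least 3 times):
  all fruit: 3
  fruit fruit: 5

all fruit; fruit fruit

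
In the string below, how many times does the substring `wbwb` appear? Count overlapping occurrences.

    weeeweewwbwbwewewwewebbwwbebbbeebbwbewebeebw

1

Sliding a length-4 window over the 44 characters (41 positions):
  position 9–12: wbwb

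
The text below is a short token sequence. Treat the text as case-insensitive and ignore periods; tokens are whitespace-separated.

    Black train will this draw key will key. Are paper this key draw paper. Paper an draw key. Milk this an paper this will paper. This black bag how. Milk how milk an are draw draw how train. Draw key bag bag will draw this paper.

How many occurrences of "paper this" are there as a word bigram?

Scanning the 45 overlapping bigram windows for "paper this":
  position 10–11: paper this
  position 22–23: paper this
  position 25–26: paper this

3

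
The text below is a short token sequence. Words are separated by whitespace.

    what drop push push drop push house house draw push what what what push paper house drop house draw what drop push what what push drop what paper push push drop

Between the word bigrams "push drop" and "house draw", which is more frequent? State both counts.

"push drop": 3 occurrences
"house draw": 2 occurrences

"push drop" (3 vs 2)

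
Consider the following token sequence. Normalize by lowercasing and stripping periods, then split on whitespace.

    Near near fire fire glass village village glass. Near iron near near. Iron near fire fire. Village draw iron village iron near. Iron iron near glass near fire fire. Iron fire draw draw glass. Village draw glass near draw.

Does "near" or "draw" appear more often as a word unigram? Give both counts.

"near": 10 occurrences
"draw": 5 occurrences

"near" (10 vs 5)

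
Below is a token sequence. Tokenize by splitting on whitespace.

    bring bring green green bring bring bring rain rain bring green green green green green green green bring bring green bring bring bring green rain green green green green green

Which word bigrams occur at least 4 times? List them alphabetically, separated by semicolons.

Bigram counts meeting the condition (at least 4 times):
  bring bring: 6
  bring green: 4
  green green: 11

bring bring; bring green; green green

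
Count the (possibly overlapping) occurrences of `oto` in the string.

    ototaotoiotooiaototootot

6

Sliding a length-3 window over the 24 characters (22 positions):
  position 1–3: oto
  position 6–8: oto
  position 10–12: oto
  position 16–18: oto
  position 18–20: oto
  position 21–23: oto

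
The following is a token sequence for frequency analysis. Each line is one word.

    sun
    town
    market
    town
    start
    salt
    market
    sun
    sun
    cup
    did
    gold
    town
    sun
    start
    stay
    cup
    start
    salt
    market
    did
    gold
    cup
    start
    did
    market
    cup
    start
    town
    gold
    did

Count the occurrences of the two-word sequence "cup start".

Scanning the 30 overlapping bigram windows for "cup start":
  position 17–18: cup start
  position 23–24: cup start
  position 27–28: cup start

3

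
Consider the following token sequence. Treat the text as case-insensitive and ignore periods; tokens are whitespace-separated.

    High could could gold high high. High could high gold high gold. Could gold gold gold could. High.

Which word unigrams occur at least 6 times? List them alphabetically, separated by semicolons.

gold; high

Unigram counts meeting the condition (at least 6 times):
  gold: 6
  high: 7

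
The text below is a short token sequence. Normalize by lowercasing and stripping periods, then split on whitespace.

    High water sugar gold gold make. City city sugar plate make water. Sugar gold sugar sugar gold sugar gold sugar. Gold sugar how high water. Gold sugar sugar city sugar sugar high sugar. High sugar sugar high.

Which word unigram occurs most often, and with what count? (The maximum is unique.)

Unigram frequencies (highest first):
  sugar: 15
  gold: 7
  high: 5
  water: 3
  city: 3
  make: 2
  … (2 more, each ≤ 1)

"sugar", 15 times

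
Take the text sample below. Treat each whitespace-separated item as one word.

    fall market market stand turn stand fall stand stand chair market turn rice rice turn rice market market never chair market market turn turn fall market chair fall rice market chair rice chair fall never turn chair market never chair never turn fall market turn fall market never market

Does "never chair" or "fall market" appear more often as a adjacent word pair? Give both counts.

"never chair": 2 occurrences
"fall market": 4 occurrences

"fall market" (4 vs 2)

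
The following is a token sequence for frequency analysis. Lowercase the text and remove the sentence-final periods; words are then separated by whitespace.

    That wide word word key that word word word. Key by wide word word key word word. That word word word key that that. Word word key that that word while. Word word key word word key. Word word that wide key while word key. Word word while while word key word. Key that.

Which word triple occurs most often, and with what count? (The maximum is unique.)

"word word key", 7 times

Trigram frequencies (highest first):
  word word key: 7
  word key word: 5
  word key that: 4
  key word word: 4
  that word word: 3
  wide word word: 2
  … (22 more, each ≤ 2)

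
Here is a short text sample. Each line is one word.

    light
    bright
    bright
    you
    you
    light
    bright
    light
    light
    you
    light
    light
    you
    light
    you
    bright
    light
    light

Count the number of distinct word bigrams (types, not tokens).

18 tokens → 17 bigram windows in total.
Repeated bigrams (each contributes count−1 duplicates):
  light light: 3
  light you: 3
  you light: 3
  bright light: 2
  light bright: 2
8 duplicate windows → 17 − 8 = 9 distinct.

9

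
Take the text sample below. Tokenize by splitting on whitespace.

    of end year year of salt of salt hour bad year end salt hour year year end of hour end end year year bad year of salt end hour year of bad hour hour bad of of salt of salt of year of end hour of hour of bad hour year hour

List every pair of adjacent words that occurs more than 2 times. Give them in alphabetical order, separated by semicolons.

hour year; of salt; salt of; year of; year year

Bigram counts meeting the condition (more than 2 times):
  hour year: 3
  of salt: 5
  salt of: 3
  year of: 4
  year year: 3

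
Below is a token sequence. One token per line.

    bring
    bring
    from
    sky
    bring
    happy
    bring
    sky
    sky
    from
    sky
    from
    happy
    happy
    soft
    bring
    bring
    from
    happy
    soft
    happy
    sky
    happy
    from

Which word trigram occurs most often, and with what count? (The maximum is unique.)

"bring bring from", 2 times

Trigram frequencies (highest first):
  bring bring from: 2
  bring from sky: 1
  from sky bring: 1
  sky bring happy: 1
  bring happy bring: 1
  happy bring sky: 1
  … (15 more, each ≤ 1)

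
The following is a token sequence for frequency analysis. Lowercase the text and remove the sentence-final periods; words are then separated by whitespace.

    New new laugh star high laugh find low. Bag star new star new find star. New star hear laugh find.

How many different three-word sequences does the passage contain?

20 tokens → 18 trigram windows in total.
Repeated trigrams (each contributes count−1 duplicates):
  star new star: 2
1 duplicate windows → 18 − 1 = 17 distinct.

17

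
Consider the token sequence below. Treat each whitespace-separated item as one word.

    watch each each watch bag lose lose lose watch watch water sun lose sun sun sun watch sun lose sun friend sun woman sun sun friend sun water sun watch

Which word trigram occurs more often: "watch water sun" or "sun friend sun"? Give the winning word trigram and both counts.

"sun friend sun" (2 vs 1)

"watch water sun": 1 occurrence
"sun friend sun": 2 occurrences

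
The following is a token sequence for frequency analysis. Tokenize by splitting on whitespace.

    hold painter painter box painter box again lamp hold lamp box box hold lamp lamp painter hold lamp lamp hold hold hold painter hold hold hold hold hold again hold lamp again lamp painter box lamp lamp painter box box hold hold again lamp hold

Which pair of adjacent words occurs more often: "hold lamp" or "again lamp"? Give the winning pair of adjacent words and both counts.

"hold lamp": 4 occurrences
"again lamp": 3 occurrences

"hold lamp" (4 vs 3)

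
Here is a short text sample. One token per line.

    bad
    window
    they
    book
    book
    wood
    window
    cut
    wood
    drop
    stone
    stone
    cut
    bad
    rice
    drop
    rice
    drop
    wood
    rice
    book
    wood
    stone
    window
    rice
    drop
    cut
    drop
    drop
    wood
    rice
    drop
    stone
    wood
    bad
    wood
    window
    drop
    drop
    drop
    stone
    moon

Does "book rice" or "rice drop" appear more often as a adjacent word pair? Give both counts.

"book rice": 0 occurrences
"rice drop": 4 occurrences

"rice drop" (4 vs 0)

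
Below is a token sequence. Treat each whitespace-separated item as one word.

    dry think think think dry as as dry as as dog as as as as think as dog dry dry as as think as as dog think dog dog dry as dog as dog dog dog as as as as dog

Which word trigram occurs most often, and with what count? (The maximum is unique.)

"as as as", 4 times

Trigram frequencies (highest first):
  as as as: 4
  dry as as: 3
  as as dog: 3
  as dog as: 2
  dog as as: 2
  as as think: 2
  … (22 more, each ≤ 2)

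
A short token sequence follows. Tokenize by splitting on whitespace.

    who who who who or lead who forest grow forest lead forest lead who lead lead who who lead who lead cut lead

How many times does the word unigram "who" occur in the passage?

Scanning the 23 tokens for "who":
  position 1: who
  position 2: who
  position 3: who
  position 4: who
  position 7: who
  position 14: who
  position 17: who
  position 18: who
  position 20: who

9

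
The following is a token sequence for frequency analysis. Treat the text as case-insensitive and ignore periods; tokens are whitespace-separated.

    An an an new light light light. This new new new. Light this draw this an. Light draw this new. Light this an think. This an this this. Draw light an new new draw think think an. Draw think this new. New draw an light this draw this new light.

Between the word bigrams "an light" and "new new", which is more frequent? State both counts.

"an light": 2 occurrences
"new new": 4 occurrences

"new new" (4 vs 2)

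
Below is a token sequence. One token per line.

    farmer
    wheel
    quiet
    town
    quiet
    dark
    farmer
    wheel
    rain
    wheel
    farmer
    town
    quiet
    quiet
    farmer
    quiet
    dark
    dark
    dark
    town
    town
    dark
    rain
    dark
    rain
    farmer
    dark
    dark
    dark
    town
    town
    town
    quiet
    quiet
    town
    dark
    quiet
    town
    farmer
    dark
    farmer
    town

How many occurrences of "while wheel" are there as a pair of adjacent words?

0

Scanning the 41 overlapping bigram windows for "while wheel":
  (none found)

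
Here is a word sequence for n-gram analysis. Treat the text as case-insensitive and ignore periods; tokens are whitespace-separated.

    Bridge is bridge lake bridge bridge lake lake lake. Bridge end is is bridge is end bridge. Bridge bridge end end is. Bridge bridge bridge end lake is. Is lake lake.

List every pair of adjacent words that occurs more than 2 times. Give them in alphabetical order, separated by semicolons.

Bigram counts meeting the condition (more than 2 times):
  bridge bridge: 5
  bridge end: 3
  is bridge: 3
  lake lake: 3

bridge bridge; bridge end; is bridge; lake lake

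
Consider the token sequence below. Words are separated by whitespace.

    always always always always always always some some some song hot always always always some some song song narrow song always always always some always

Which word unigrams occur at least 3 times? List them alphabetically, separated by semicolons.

Unigram counts meeting the condition (at least 3 times):
  always: 13
  some: 6
  song: 4

always; some; song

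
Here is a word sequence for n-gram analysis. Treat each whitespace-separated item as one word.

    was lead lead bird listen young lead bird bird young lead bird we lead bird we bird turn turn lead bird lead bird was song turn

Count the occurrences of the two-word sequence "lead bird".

6

Scanning the 25 overlapping bigram windows for "lead bird":
  position 3–4: lead bird
  position 7–8: lead bird
  position 11–12: lead bird
  position 14–15: lead bird
  position 20–21: lead bird
  position 22–23: lead bird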